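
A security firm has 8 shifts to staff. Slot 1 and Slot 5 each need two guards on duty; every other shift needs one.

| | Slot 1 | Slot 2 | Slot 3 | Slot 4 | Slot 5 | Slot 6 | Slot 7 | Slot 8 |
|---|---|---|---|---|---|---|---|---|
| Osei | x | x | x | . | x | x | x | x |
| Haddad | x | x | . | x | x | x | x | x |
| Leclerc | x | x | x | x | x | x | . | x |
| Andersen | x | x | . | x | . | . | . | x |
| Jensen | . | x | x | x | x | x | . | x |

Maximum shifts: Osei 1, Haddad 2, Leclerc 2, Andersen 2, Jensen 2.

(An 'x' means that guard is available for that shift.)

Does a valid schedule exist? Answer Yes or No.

Total capacity is 1+2+2+2+2 = 9 but 10 worker-slots are needed — infeasible.

No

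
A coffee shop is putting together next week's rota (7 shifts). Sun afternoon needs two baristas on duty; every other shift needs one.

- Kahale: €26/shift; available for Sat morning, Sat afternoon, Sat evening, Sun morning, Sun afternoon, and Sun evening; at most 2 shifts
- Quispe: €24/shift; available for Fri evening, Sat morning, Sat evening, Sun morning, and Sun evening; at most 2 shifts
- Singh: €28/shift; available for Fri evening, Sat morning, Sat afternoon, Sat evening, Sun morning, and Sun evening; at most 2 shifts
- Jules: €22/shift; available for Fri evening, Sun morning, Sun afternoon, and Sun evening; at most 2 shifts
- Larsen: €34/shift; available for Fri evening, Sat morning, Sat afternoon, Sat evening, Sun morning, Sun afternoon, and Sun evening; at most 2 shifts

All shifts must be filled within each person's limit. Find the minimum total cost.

Picking the cheapest available barista for each shift independently would cost €188, but that ignores the shift limits.
An optimal schedule: Fri evening→Quispe, Sat morning→Quispe, Sat afternoon→Kahale, Sat evening→Singh, Sun morning→Singh, Sun afternoon→Kahale+Jules, Sun evening→Jules.
Total: 24 + 24 + 26 + 28 + 28 + 26 + 22 + 22 = €200.

€200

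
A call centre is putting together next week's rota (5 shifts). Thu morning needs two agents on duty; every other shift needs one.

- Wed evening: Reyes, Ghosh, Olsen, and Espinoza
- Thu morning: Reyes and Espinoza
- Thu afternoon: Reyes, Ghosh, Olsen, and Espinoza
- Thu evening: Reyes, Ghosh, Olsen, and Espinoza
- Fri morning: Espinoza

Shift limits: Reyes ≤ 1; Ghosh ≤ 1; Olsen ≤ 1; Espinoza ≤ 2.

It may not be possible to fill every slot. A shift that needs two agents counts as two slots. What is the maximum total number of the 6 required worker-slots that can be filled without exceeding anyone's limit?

5

Total capacity across all agents is 1+1+1+2 = 5, and 6 slots are needed, so at most 5 can be filled.
An assignment achieving 5: Wed evening→Ghosh, Thu morning→Reyes+Espinoza, Thu afternoon→Olsen, Fri morning→Espinoza.
Loads: Reyes 1/1, Ghosh 1/1, Olsen 1/1, Espinoza 2/2.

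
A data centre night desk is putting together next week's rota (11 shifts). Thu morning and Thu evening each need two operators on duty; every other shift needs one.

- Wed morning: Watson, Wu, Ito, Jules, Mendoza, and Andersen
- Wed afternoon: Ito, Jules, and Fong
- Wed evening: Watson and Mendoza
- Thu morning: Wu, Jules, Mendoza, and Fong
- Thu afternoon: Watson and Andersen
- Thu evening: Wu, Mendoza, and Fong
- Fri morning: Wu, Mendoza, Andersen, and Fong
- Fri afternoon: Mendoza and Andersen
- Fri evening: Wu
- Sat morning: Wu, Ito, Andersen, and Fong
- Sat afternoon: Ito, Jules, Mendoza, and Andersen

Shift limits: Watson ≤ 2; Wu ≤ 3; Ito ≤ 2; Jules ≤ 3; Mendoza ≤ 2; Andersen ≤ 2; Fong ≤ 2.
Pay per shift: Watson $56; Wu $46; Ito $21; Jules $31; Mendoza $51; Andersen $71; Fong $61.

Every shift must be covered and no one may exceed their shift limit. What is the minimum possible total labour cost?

$548

Fri evening can only be covered by Wu, so that assignment is forced.
Picking the cheapest available operator for each shift independently would cost $508, but that ignores the shift limits.
An optimal schedule: Wed morning→Jules, Wed afternoon→Ito, Wed evening→Watson, Thu morning→Jules+Fong, Thu afternoon→Watson, Thu evening→Wu+Mendoza, Fri morning→Wu, Fri afternoon→Mendoza, Fri evening→Wu, Sat morning→Ito, Sat afternoon→Jules.
Total: 31 + 21 + 56 + 31 + 61 + 56 + 46 + 51 + 46 + 51 + 46 + 21 + 31 = $548.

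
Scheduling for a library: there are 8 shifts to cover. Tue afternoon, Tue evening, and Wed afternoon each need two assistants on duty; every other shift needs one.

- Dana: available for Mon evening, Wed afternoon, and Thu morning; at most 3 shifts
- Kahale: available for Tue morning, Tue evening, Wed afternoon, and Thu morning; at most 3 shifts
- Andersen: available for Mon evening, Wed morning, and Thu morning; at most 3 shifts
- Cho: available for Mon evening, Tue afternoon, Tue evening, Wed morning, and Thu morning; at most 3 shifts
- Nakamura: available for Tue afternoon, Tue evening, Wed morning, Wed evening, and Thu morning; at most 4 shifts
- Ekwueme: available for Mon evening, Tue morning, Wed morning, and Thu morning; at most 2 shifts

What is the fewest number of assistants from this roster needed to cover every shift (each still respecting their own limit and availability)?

11 slots to fill and no one can take more than 4, so at least ⌈11/4⌉ = 3 assistants are needed.
Any 3 assistants together have capacity at most 4+3+3 = 10 < 11 slots, so 3 can never suffice.
Dana, Kahale, Cho, and Nakamura alone can cover everything: Mon evening→Dana, Tue morning→Kahale, Tue afternoon→Cho+Nakamura, Tue evening→Kahale+Cho, Wed morning→Cho, Wed afternoon→Dana+Kahale, Wed evening→Nakamura, Thu morning→Dana.

4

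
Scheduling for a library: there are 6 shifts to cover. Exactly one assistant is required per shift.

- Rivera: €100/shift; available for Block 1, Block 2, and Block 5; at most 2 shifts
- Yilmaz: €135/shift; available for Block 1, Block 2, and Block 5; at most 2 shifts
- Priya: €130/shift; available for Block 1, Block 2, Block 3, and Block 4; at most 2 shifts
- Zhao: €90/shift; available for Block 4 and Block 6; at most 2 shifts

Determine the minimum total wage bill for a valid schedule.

€640

Block 3 can only be covered by Priya, so that assignment is forced.
Block 6 can only be covered by Zhao, so that assignment is forced.
Picking the cheapest available assistant for each shift independently would cost €610, but that ignores the shift limits.
An optimal schedule: Block 1→Rivera, Block 2→Priya, Block 3→Priya, Block 4→Zhao, Block 5→Rivera, Block 6→Zhao.
Total: 100 + 130 + 130 + 90 + 100 + 90 = €640.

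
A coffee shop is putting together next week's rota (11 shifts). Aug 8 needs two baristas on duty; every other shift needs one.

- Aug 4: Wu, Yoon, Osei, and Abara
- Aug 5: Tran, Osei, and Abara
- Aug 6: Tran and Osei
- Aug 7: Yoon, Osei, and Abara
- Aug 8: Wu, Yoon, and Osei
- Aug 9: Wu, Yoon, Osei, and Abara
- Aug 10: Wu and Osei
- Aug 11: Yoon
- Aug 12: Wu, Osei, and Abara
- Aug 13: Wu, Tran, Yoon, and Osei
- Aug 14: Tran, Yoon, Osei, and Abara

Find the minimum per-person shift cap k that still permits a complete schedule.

3

With 5 baristas and 12 worker-slots to fill, someone must work at least ⌈12/5⌉ = 3 shifts, so k ≥ 3.
k = 3 works: Aug 4→Osei, Aug 5→Tran, Aug 6→Tran, Aug 7→Yoon, Aug 8→Wu+Yoon, Aug 9→Osei, Aug 10→Wu, Aug 11→Yoon, Aug 12→Wu, Aug 13→Tran, Aug 14→Osei.
Loads: Wu 3, Tran 3, Yoon 3, Osei 3, Abara 0 — all ≤ 3.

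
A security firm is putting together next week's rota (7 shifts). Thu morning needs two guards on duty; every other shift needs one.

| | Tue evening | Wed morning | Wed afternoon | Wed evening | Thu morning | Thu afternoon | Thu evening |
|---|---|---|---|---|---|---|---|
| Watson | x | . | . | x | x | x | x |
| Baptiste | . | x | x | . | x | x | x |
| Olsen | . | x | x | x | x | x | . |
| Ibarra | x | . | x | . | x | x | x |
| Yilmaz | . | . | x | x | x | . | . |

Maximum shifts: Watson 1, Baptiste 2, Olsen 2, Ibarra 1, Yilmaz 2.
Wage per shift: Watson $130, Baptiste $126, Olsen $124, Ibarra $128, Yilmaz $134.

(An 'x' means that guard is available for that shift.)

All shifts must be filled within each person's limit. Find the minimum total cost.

Picking the cheapest available guard for each shift independently would cost $1000, but that ignores the shift limits.
An optimal schedule: Tue evening→Watson, Wed morning→Baptiste, Wed afternoon→Yilmaz, Wed evening→Olsen, Thu morning→Ibarra+Yilmaz, Thu afternoon→Olsen, Thu evening→Baptiste.
Total: 130 + 126 + 134 + 124 + 128 + 134 + 124 + 126 = $1026.

$1026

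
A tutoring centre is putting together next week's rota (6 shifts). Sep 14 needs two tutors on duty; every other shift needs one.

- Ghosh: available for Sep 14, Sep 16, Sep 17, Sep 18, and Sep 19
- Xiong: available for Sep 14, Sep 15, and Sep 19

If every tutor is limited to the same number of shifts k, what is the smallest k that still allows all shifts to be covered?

4

With 2 tutors and 7 worker-slots to fill, someone must work at least ⌈7/2⌉ = 4 shifts, so k ≥ 4.
k = 4 works: Sep 14→Ghosh+Xiong, Sep 15→Xiong, Sep 16→Ghosh, Sep 17→Ghosh, Sep 18→Ghosh, Sep 19→Xiong.
Loads: Ghosh 4, Xiong 3 — all ≤ 4.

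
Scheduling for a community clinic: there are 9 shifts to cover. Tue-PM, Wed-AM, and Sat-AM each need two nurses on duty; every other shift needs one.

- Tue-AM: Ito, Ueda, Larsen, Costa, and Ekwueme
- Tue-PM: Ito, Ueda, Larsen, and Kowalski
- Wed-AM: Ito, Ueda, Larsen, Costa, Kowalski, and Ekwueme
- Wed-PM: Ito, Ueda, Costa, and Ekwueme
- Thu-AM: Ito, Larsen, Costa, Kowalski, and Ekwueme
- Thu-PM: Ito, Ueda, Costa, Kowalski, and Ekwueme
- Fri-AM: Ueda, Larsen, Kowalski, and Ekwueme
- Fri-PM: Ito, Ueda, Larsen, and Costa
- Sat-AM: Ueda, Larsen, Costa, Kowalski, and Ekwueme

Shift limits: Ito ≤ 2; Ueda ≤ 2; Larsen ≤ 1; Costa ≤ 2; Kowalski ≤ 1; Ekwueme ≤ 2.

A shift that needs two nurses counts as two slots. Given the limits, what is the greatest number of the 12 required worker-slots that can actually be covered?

10

Total capacity across all nurses is 2+2+1+2+1+2 = 10, and 12 slots are needed, so at most 10 can be filled.
An assignment achieving 10: Tue-AM→Costa, Tue-PM→Ito+Ueda, Wed-AM→Ekwueme, Wed-PM→Ito, Thu-AM→Costa, Thu-PM→Kowalski, Fri-AM→Ueda, Fri-PM→Larsen, Sat-AM→Ekwueme.
Loads: Ito 2/2, Ueda 2/2, Larsen 1/1, Costa 2/2, Kowalski 1/1, Ekwueme 2/2.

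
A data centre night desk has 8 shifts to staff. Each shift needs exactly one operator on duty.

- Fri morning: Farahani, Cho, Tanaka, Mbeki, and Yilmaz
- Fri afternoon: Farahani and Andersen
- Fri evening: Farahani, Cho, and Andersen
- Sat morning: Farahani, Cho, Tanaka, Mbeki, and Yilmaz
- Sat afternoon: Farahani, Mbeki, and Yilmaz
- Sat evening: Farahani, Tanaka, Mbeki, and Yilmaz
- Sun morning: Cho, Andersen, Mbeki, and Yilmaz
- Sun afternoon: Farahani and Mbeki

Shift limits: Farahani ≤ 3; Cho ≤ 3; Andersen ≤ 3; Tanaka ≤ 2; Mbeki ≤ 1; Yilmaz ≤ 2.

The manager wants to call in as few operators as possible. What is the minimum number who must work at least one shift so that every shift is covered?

3

8 slots to fill and no one can take more than 3, so at least ⌈8/3⌉ = 3 operators are needed.
Farahani, Cho, and Andersen alone can cover everything: Fri morning→Cho, Fri afternoon→Andersen, Fri evening→Andersen, Sat morning→Cho, Sat afternoon→Farahani, Sat evening→Farahani, Sun morning→Cho, Sun afternoon→Farahani.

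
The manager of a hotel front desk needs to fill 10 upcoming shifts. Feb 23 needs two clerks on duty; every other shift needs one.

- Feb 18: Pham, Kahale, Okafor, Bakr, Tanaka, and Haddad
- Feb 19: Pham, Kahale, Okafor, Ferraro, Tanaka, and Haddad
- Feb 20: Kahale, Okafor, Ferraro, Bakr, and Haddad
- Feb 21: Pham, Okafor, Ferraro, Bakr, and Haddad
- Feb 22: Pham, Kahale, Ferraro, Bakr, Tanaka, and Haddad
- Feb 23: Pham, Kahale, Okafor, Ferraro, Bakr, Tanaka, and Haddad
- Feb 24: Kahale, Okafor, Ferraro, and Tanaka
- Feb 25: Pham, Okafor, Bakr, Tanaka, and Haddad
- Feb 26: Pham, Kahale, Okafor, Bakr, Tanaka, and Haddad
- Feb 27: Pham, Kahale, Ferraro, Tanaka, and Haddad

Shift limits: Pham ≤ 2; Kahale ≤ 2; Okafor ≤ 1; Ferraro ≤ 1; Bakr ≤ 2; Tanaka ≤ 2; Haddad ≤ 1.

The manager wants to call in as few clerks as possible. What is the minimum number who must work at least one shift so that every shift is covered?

11 slots to fill and no one can take more than 2, so at least ⌈11/2⌉ = 6 clerks are needed.
Any 6 clerks together have capacity at most 2+2+2+2+1+1 = 10 < 11 slots, so 6 can never suffice.
Pham, Kahale, Okafor, Ferraro, Bakr, Tanaka, and Haddad alone can cover everything: Feb 18→Okafor, Feb 19→Tanaka, Feb 20→Kahale, Feb 21→Pham, Feb 22→Bakr, Feb 23→Tanaka+Haddad, Feb 24→Kahale, Feb 25→Pham, Feb 26→Bakr, Feb 27→Ferraro.

7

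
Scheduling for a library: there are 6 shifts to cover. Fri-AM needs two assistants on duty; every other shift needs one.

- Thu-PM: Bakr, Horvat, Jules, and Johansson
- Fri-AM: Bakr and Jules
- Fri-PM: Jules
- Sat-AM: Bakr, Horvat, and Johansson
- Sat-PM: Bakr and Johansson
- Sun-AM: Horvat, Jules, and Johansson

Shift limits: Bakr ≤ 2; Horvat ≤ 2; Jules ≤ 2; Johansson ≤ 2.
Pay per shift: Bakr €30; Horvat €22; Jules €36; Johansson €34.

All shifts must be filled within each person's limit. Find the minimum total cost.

€210

Fri-AM can only be covered by Bakr and Jules, so that assignment is forced.
Fri-PM can only be covered by Jules, so that assignment is forced.
Picking the cheapest available assistant for each shift independently would cost €198, but that ignores the shift limits.
An optimal schedule: Thu-PM→Johansson, Fri-AM→Bakr+Jules, Fri-PM→Jules, Sat-AM→Horvat, Sat-PM→Bakr, Sun-AM→Horvat.
Total: 34 + 30 + 36 + 36 + 22 + 30 + 22 = €210.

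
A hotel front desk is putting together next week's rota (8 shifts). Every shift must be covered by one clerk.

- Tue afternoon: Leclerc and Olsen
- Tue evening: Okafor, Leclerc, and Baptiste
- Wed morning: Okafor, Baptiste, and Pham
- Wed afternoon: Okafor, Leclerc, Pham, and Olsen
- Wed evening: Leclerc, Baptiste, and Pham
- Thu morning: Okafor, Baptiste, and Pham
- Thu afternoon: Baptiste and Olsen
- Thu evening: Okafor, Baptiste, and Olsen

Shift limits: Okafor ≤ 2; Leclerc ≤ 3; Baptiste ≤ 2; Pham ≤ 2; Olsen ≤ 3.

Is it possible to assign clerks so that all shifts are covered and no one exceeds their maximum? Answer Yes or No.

One valid schedule: Tue afternoon→Leclerc, Tue evening→Okafor, Wed morning→Okafor, Wed afternoon→Leclerc, Wed evening→Leclerc, Thu morning→Baptiste, Thu afternoon→Baptiste, Thu evening→Olsen.
Loads: Okafor 2/2, Leclerc 3/3, Baptiste 2/2, Pham 0/2, Olsen 1/3 — all within limits.

Yes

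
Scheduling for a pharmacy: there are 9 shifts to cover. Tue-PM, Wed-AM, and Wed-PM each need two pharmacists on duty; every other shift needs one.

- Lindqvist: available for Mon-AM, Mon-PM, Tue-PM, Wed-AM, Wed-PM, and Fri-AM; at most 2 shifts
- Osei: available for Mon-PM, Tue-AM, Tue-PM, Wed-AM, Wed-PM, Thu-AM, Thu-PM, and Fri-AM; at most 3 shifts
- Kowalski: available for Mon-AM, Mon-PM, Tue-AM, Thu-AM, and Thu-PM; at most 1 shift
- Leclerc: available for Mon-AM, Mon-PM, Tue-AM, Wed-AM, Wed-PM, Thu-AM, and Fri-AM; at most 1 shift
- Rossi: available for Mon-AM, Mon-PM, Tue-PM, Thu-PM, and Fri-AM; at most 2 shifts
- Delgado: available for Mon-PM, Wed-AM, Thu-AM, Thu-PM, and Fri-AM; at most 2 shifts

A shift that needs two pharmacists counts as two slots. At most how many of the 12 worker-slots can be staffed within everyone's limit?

Total capacity across all pharmacists is 2+3+1+1+2+2 = 11, and 12 slots are needed, so at most 11 can be filled.
An assignment achieving 11: Mon-AM→Kowalski, Tue-AM→Osei, Tue-PM→Lindqvist+Osei, Wed-AM→Leclerc+Delgado, Wed-PM→Lindqvist+Osei, Thu-AM→Delgado, Thu-PM→Rossi, Fri-AM→Rossi.
Loads: Lindqvist 2/2, Osei 3/3, Kowalski 1/1, Leclerc 1/1, Rossi 2/2, Delgado 2/2.

11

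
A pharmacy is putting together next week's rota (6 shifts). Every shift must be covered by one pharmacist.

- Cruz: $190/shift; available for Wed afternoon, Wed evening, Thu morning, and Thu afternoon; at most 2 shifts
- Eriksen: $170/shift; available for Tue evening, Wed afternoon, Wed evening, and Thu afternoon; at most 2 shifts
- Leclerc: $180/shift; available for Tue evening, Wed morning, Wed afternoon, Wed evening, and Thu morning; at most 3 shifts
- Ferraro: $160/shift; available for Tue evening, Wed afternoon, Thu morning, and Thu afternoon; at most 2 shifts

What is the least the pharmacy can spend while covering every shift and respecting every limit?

$1020

Wed morning can only be covered by Leclerc, so that assignment is forced.
Picking the cheapest available pharmacist for each shift independently would cost $990, but that ignores the shift limits.
An optimal schedule: Tue evening→Ferraro, Wed morning→Leclerc, Wed afternoon→Leclerc, Wed evening→Eriksen, Thu morning→Ferraro, Thu afternoon→Eriksen.
Total: 160 + 180 + 180 + 170 + 160 + 170 = $1020.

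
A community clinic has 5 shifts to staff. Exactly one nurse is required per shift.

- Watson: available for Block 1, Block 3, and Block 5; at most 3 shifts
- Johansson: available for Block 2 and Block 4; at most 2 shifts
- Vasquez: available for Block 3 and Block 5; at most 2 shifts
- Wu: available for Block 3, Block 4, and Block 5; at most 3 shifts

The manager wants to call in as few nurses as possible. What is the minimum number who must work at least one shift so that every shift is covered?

5 slots to fill and no one can take more than 3, so at least ⌈5/3⌉ = 2 nurses are needed.
Watson and Johansson alone can cover everything: Block 1→Watson, Block 2→Johansson, Block 3→Watson, Block 4→Johansson, Block 5→Watson.

2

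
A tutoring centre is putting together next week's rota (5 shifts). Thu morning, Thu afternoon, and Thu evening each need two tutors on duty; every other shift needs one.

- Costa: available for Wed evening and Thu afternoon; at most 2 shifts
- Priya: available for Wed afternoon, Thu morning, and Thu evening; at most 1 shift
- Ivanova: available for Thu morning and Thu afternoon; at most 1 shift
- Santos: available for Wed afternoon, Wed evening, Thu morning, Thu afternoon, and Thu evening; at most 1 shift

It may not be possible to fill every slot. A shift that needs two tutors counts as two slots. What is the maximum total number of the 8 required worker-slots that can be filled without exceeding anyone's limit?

5

Total capacity across all tutors is 2+1+1+1 = 5, and 8 slots are needed, so at most 5 can be filled.
An assignment achieving 5: Wed afternoon→Priya, Wed evening→Costa, Thu morning→Ivanova, Thu afternoon→Costa, Thu evening→Santos.
Loads: Costa 2/2, Priya 1/1, Ivanova 1/1, Santos 1/1.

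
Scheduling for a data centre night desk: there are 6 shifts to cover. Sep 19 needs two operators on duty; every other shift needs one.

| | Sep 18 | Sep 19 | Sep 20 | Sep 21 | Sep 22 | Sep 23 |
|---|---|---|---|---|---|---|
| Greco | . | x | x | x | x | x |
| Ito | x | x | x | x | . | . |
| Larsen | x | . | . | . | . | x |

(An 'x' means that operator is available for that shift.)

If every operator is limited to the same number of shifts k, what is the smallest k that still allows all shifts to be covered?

With 3 operators and 7 worker-slots to fill, someone must work at least ⌈7/3⌉ = 3 shifts, so k ≥ 3.
k = 3 works: Sep 18→Ito, Sep 19→Greco+Ito, Sep 20→Greco, Sep 21→Ito, Sep 22→Greco, Sep 23→Larsen.
Loads: Greco 3, Ito 3, Larsen 1 — all ≤ 3.

3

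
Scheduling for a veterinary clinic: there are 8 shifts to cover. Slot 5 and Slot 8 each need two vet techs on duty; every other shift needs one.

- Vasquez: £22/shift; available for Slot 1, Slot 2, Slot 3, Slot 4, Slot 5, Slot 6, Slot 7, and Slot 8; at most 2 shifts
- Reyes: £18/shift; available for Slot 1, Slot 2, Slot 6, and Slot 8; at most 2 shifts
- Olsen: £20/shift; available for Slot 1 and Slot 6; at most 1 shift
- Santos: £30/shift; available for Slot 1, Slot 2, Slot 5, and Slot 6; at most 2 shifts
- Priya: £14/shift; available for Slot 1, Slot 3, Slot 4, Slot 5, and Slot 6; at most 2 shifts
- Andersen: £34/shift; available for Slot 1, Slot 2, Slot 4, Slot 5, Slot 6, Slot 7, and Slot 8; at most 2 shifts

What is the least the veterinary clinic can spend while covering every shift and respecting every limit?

Picking the cheapest available vet tech for each shift independently would cost £172, but that ignores the shift limits.
An optimal schedule: Slot 1→Olsen, Slot 2→Reyes, Slot 3→Vasquez, Slot 4→Priya, Slot 5→Santos+Priya, Slot 6→Santos, Slot 7→Vasquez, Slot 8→Reyes+Andersen.
Total: 20 + 18 + 22 + 14 + 30 + 14 + 30 + 22 + 18 + 34 = £222.

£222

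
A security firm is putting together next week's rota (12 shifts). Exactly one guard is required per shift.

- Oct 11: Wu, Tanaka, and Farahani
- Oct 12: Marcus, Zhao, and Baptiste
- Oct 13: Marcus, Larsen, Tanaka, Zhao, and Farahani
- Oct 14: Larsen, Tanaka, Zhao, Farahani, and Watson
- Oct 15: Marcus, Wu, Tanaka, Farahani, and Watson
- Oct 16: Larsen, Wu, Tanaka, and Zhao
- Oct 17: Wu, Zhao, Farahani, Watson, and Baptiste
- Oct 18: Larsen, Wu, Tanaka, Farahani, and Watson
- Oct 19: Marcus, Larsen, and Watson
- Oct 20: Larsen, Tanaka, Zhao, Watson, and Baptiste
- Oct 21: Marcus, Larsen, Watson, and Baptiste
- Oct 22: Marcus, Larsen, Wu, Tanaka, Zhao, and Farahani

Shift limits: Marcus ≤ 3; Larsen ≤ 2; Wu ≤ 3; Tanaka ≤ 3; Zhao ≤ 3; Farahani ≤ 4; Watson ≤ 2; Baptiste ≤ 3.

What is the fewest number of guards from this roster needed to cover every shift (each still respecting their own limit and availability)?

12 slots to fill and no one can take more than 4, so at least ⌈12/4⌉ = 3 guards are needed.
Any 3 guards together have capacity at most 4+3+3 = 10 < 12 slots, so 3 can never suffice.
Marcus, Larsen, Wu, and Farahani alone can cover everything: Oct 11→Wu, Oct 12→Marcus, Oct 13→Farahani, Oct 14→Larsen, Oct 15→Farahani, Oct 16→Wu, Oct 17→Wu, Oct 18→Farahani, Oct 19→Marcus, Oct 20→Larsen, Oct 21→Marcus, Oct 22→Farahani.

4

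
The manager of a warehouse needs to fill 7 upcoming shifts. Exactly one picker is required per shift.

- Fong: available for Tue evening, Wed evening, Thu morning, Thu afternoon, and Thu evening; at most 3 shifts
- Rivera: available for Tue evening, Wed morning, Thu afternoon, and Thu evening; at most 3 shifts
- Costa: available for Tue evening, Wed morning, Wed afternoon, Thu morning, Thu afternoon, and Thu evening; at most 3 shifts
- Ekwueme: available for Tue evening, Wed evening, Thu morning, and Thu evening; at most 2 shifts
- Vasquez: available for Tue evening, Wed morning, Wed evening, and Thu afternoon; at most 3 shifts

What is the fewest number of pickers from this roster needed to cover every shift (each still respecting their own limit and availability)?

7 slots to fill and no one can take more than 3, so at least ⌈7/3⌉ = 3 pickers are needed.
Fong, Rivera, and Costa alone can cover everything: Tue evening→Fong, Wed morning→Rivera, Wed afternoon→Costa, Wed evening→Fong, Thu morning→Fong, Thu afternoon→Rivera, Thu evening→Rivera.

3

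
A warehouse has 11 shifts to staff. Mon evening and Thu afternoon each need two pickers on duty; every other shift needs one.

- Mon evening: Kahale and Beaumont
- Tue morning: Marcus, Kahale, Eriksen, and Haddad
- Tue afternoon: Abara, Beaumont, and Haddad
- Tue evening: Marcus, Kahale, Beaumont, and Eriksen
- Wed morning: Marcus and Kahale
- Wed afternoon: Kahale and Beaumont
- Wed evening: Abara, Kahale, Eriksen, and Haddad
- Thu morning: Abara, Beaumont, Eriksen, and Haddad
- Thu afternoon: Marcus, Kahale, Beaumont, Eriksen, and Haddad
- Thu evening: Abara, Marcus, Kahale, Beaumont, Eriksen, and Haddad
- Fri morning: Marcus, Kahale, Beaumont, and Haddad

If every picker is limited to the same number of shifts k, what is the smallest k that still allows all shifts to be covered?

With 6 pickers and 13 worker-slots to fill, someone must work at least ⌈13/6⌉ = 3 shifts, so k ≥ 3.
k = 3 works: Mon evening→Kahale+Beaumont, Tue morning→Marcus, Tue afternoon→Abara, Tue evening→Marcus, Wed morning→Marcus, Wed afternoon→Kahale, Wed evening→Abara, Thu morning→Abara, Thu afternoon→Beaumont+Eriksen, Thu evening→Beaumont, Fri morning→Kahale.
Loads: Abara 3, Marcus 3, Kahale 3, Beaumont 3, Eriksen 1, Haddad 0 — all ≤ 3.

3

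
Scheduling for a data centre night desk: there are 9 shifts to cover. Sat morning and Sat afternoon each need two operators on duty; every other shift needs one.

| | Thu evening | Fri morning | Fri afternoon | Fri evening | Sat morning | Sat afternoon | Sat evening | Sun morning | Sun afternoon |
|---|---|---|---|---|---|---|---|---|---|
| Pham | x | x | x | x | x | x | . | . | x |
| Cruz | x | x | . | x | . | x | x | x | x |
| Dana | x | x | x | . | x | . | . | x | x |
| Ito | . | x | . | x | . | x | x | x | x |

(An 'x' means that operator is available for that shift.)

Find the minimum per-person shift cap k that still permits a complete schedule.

3

With 4 operators and 11 worker-slots to fill, someone must work at least ⌈11/4⌉ = 3 shifts, so k ≥ 3.
k = 3 works: Thu evening→Pham, Fri morning→Dana, Fri afternoon→Pham, Fri evening→Cruz, Sat morning→Pham+Dana, Sat afternoon→Cruz+Ito, Sat evening→Cruz, Sun morning→Dana, Sun afternoon→Ito.
Loads: Pham 3, Cruz 3, Dana 3, Ito 2 — all ≤ 3.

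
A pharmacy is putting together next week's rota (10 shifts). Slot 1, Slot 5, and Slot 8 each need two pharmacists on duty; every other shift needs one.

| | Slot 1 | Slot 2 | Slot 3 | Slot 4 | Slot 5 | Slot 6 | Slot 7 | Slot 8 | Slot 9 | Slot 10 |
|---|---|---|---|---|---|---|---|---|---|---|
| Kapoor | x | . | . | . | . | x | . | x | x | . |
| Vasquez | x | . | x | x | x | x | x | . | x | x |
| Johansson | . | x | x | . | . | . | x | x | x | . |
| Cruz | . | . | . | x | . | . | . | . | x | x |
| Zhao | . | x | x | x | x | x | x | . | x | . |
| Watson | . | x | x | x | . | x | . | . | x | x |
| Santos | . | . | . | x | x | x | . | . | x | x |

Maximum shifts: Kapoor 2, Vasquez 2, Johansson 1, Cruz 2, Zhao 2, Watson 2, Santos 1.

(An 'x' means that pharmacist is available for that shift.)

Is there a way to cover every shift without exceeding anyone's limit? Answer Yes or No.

No

Total capacity is 2+2+1+2+2+2+1 = 12 but 13 worker-slots are needed — infeasible.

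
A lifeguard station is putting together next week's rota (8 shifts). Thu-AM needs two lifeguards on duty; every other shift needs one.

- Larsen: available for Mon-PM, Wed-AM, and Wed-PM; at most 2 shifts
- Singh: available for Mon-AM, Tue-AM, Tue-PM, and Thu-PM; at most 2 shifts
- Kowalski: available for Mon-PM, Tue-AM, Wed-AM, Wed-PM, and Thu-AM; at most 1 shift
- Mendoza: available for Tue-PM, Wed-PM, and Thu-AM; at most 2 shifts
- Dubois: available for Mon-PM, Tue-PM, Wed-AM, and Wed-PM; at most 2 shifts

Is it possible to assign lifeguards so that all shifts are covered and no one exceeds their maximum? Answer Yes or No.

Total capacity is 9 and 9 slots are needed, so capacity alone doesn't rule it out.
Shifts {Mon-AM, Tue-AM, Thu-AM, Thu-PM} need 5 worker-slots in total, but the lifeguards available for any of those shifts (Singh, Kowalski, and Mendoza) can supply at most 4 among them. So no valid schedule exists.

No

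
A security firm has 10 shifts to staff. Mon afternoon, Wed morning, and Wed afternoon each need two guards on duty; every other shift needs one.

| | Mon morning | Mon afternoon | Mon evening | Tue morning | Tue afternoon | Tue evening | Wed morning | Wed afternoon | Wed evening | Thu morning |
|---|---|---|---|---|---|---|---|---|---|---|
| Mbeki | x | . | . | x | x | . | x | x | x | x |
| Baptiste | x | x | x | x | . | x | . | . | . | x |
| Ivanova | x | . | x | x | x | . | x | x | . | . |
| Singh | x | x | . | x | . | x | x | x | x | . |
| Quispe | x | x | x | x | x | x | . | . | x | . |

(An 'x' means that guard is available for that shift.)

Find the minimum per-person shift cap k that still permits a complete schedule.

With 5 guards and 13 worker-slots to fill, someone must work at least ⌈13/5⌉ = 3 shifts, so k ≥ 3.
k = 3 works: Mon morning→Ivanova, Mon afternoon→Baptiste+Singh, Mon evening→Baptiste, Tue morning→Quispe, Tue afternoon→Mbeki, Tue evening→Baptiste, Wed morning→Mbeki+Ivanova, Wed afternoon→Ivanova+Singh, Wed evening→Singh, Thu morning→Mbeki.
Loads: Mbeki 3, Baptiste 3, Ivanova 3, Singh 3, Quispe 1 — all ≤ 3.

3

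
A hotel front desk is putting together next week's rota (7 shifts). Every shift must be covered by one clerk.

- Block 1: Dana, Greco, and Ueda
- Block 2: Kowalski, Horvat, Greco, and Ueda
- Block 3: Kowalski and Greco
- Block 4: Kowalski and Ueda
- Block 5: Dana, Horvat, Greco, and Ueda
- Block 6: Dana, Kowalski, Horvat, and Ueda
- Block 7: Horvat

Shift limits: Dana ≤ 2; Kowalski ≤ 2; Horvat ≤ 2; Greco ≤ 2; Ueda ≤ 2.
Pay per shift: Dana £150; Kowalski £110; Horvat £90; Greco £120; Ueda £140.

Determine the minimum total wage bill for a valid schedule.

Block 7 can only be covered by Horvat, so that assignment is forced.
Picking the cheapest available clerk for each shift independently would cost £700, but that ignores the shift limits.
An optimal schedule: Block 1→Greco, Block 2→Horvat, Block 3→Kowalski, Block 4→Kowalski, Block 5→Greco, Block 6→Ueda, Block 7→Horvat.
Total: 120 + 90 + 110 + 110 + 120 + 140 + 90 = £780.

£780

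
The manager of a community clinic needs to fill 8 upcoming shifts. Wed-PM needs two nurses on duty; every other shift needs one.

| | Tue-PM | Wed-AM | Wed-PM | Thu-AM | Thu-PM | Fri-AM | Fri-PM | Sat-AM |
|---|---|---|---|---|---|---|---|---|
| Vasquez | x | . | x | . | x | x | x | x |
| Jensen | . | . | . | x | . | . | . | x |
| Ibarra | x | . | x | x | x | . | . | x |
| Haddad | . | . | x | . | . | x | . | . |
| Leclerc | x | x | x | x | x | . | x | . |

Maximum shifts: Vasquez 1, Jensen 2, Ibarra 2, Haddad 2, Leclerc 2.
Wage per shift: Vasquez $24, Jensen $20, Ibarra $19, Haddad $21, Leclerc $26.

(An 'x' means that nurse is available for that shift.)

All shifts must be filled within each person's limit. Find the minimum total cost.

$196

Wed-AM can only be covered by Leclerc, so that assignment is forced.
Picking the cheapest available nurse for each shift independently would cost $187, but that ignores the shift limits.
An optimal schedule: Tue-PM→Ibarra, Wed-AM→Leclerc, Wed-PM→Haddad+Leclerc, Thu-AM→Jensen, Thu-PM→Ibarra, Fri-AM→Haddad, Fri-PM→Vasquez, Sat-AM→Jensen.
Total: 19 + 26 + 21 + 26 + 20 + 19 + 21 + 24 + 20 = $196.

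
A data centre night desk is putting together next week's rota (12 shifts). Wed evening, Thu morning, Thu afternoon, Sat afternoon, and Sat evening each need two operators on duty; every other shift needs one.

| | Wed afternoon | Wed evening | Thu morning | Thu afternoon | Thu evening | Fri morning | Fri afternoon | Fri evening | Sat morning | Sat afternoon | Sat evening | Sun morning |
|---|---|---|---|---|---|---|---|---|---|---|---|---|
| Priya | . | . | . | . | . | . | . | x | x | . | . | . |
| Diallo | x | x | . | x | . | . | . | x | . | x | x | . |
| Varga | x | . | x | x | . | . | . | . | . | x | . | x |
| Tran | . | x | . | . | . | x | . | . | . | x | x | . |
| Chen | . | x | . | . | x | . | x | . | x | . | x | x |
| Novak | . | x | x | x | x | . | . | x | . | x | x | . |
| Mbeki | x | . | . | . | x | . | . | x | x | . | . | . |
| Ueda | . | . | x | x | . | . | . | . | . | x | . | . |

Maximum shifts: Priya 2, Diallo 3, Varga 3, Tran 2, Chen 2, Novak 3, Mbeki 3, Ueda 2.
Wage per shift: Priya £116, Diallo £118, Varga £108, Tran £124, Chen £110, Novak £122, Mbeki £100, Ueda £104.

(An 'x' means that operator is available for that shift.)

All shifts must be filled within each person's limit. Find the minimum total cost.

£1890

Fri morning can only be covered by Tran, so that assignment is forced.
Fri afternoon can only be covered by Chen, so that assignment is forced.
Picking the cheapest available operator for each shift independently would cost £1834, but that ignores the shift limits.
An optimal schedule: Wed afternoon→Mbeki, Wed evening→Chen+Diallo, Thu morning→Ueda+Varga, Thu afternoon→Ueda+Varga, Thu evening→Mbeki, Fri morning→Tran, Fri afternoon→Chen, Fri evening→Priya, Sat morning→Mbeki, Sat afternoon→Diallo+Novak, Sat evening→Diallo+Novak, Sun morning→Varga.
Total: 100 + 110 + 118 + 104 + 108 + 104 + 108 + 100 + 124 + 110 + 116 + 100 + 118 + 122 + 118 + 122 + 108 = £1890.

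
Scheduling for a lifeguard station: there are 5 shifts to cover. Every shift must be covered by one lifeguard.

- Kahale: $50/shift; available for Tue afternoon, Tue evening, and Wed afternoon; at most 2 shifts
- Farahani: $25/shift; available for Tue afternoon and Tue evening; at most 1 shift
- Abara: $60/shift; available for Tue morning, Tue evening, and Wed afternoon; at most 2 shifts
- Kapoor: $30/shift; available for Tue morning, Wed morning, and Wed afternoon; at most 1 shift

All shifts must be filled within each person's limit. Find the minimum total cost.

$215

Wed morning can only be covered by Kapoor, so that assignment is forced.
Picking the cheapest available lifeguard for each shift independently would cost $140, but that ignores the shift limits.
An optimal schedule: Tue morning→Abara, Tue afternoon→Farahani, Tue evening→Kahale, Wed morning→Kapoor, Wed afternoon→Kahale.
Total: 60 + 25 + 50 + 30 + 50 = $215.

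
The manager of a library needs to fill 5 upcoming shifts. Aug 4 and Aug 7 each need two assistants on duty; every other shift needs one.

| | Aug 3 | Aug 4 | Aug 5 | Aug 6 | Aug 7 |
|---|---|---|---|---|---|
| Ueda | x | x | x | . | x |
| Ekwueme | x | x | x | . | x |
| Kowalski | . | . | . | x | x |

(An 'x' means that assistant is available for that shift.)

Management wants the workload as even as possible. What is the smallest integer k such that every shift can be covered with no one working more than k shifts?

3

With 3 assistants and 7 worker-slots to fill, someone must work at least ⌈7/3⌉ = 3 shifts, so k ≥ 3.
k = 3 works: Aug 3→Ueda, Aug 4→Ueda+Ekwueme, Aug 5→Ueda, Aug 6→Kowalski, Aug 7→Ekwueme+Kowalski.
Loads: Ueda 3, Ekwueme 2, Kowalski 2 — all ≤ 3.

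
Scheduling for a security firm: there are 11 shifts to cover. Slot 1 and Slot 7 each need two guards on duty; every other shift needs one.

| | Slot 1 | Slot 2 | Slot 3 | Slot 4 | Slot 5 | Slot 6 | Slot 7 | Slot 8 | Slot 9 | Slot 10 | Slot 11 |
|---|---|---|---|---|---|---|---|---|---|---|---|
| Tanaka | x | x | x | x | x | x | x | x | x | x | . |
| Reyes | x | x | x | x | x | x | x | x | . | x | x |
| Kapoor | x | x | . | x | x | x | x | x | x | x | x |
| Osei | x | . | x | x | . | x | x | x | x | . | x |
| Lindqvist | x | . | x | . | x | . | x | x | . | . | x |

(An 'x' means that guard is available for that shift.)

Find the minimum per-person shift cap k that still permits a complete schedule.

3

With 5 guards and 13 worker-slots to fill, someone must work at least ⌈13/5⌉ = 3 shifts, so k ≥ 3.
k = 3 works: Slot 1→Osei+Lindqvist, Slot 2→Tanaka, Slot 3→Reyes, Slot 4→Reyes, Slot 5→Reyes, Slot 6→Kapoor, Slot 7→Osei+Lindqvist, Slot 8→Kapoor, Slot 9→Tanaka, Slot 10→Tanaka, Slot 11→Kapoor.
Loads: Tanaka 3, Reyes 3, Kapoor 3, Osei 2, Lindqvist 2 — all ≤ 3.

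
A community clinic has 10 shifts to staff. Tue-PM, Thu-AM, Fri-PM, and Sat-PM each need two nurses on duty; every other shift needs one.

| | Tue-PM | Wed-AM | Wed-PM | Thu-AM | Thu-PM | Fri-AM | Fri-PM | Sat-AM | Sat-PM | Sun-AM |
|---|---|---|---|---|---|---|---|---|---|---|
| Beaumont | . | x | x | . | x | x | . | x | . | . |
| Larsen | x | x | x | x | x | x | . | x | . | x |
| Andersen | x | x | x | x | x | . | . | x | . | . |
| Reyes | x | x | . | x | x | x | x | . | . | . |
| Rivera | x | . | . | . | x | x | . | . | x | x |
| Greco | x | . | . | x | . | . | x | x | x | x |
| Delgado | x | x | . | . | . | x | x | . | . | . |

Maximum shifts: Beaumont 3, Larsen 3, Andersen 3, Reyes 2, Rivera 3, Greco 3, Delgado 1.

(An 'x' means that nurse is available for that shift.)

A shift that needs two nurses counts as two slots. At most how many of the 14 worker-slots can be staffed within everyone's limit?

14

Total capacity across all nurses is 3+3+3+2+3+3+1 = 18, and 14 slots are needed, so at most 14 can be filled.
An assignment achieving 14: Tue-PM→Andersen+Rivera, Wed-AM→Beaumont, Wed-PM→Beaumont, Thu-AM→Larsen+Andersen, Thu-PM→Larsen, Fri-AM→Reyes, Fri-PM→Reyes+Greco, Sat-AM→Beaumont, Sat-PM→Rivera+Greco, Sun-AM→Larsen.
Loads: Beaumont 3/3, Larsen 3/3, Andersen 2/3, Reyes 2/2, Rivera 2/3, Greco 2/3, Delgado 0/1.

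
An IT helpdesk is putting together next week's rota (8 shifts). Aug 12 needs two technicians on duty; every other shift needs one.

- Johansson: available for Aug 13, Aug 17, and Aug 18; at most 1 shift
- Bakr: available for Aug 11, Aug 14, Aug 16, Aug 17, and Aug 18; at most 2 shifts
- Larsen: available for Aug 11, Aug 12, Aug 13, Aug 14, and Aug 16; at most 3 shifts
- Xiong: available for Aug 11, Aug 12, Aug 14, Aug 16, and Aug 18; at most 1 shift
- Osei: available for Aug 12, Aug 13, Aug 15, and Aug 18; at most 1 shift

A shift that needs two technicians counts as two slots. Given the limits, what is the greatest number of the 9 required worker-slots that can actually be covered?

Total capacity across all technicians is 1+2+3+1+1 = 8, and 9 slots are needed, so at most 8 can be filled.
An assignment achieving 8: Aug 11→Bakr, Aug 12→Larsen+Xiong, Aug 13→Larsen, Aug 14→Bakr, Aug 15→Osei, Aug 16→Larsen, Aug 17→Johansson.
Loads: Johansson 1/1, Bakr 2/2, Larsen 3/3, Xiong 1/1, Osei 1/1.

8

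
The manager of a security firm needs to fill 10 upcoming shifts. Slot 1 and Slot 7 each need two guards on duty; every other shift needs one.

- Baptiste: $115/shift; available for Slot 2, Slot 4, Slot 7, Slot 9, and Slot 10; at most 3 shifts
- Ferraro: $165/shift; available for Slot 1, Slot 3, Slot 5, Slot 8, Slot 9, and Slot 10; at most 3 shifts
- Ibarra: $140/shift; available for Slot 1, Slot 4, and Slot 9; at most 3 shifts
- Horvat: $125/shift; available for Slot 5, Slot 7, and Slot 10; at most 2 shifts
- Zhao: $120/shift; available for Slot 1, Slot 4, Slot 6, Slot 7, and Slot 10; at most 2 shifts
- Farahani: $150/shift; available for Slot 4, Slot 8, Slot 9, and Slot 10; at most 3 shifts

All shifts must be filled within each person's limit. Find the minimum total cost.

Slot 2 can only be covered by Baptiste, so that assignment is forced.
Slot 3 can only be covered by Ferraro, so that assignment is forced.
Slot 6 can only be covered by Zhao, so that assignment is forced.
Picking the cheapest available guard for each shift independently would cost $1515, but that ignores the shift limits.
An optimal schedule: Slot 1→Zhao+Ibarra, Slot 2→Baptiste, Slot 3→Ferraro, Slot 4→Ibarra, Slot 5→Horvat, Slot 6→Zhao, Slot 7→Baptiste+Horvat, Slot 8→Farahani, Slot 9→Ibarra, Slot 10→Baptiste.
Total: 120 + 140 + 115 + 165 + 140 + 125 + 120 + 115 + 125 + 150 + 140 + 115 = $1570.

$1570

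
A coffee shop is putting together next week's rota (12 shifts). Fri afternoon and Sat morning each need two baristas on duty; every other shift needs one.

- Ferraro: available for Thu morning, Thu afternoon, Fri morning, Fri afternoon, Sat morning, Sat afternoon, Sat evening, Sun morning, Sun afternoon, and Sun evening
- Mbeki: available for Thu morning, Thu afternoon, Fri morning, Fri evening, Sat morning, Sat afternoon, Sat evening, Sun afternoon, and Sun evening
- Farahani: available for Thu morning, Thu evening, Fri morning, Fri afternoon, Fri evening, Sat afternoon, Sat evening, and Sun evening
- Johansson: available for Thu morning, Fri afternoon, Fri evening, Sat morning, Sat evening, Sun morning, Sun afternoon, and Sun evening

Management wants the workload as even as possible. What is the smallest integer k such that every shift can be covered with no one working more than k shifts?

With 4 baristas and 14 worker-slots to fill, someone must work at least ⌈14/4⌉ = 4 shifts, so k ≥ 4.
k = 4 works: Thu morning→Farahani, Thu afternoon→Ferraro, Thu evening→Farahani, Fri morning→Ferraro, Fri afternoon→Ferraro+Farahani, Fri evening→Mbeki, Sat morning→Mbeki+Johansson, Sat afternoon→Mbeki, Sat evening→Farahani, Sun morning→Ferraro, Sun afternoon→Mbeki, Sun evening→Johansson.
Loads: Ferraro 4, Mbeki 4, Farahani 4, Johansson 2 — all ≤ 4.

4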